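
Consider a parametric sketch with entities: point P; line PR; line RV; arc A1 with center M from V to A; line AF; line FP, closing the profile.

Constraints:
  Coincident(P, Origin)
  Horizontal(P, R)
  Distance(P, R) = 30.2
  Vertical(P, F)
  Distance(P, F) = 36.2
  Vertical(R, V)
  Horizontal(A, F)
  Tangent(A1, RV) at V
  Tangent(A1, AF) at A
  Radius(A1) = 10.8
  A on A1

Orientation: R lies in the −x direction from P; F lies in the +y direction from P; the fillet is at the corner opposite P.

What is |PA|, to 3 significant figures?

41.1

P is at the origin; P and R share the same y with |PR| = 30.2 and R on the −x side, so R = (-30.2, 0.00). PF is vertical with |PF| = 36.2 and F on the +y side, so F = (0.00, 36.2). The virtual corner opposite P is at (-30.2, 36.2). A1 meets RV tangentially, so MV is at right angles to RV and the tangent condition forces MA to be normal to AF, with radius 10.8, so the center M sits 10.8 in from both sides at M = (-19.4, 25.4). That places the tangent points at V = (-30.2, 25.4) on RV and A = (-19.4, 36.2) on AF. Then |PA| = |A − P| = 41.1.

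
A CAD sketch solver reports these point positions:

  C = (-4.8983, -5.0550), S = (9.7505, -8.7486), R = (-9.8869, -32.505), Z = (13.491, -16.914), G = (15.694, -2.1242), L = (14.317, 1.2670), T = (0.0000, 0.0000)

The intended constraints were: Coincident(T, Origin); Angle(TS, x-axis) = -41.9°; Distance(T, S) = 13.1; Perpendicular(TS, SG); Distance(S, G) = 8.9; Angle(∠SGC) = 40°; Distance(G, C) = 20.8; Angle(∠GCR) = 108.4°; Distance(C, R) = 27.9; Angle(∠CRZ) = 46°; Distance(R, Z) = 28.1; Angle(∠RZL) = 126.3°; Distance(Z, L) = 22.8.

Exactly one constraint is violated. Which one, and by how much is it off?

Distance(Z, L) = 22.8 — off by 4.60.

T = (0.00, 0.00) ✓; TS at -41.90° ✓; |TS| = 13.10 ✓; ∠(TS, SG) = 90.00° ✓; |SG| = 8.900 ✓; ∠SGC = 40.00° ✓; |GC| = 20.80 ✓; ∠GCR = 108.4° ✓; |CR| = 27.90 ✓; ∠CRZ = 46.00° ✓; |RZ| = 28.10 ✓; ∠RZL = 126.3° ✓; |ZL| = 18.20 ✗.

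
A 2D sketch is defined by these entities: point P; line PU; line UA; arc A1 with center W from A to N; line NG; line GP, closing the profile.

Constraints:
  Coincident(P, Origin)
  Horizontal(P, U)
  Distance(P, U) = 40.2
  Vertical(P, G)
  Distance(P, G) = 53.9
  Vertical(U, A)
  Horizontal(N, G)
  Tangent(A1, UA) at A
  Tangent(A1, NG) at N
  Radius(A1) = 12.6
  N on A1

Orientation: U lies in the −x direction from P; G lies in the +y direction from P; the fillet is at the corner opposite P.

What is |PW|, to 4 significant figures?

49.67

P and G share the same x with |PG| = 53.9 and G on the +y side, so G = (0.000, 53.90). The virtual corner opposite P is at (-40.20, 53.90). Tangency of A1 to UA means the radius WA is perpendicular to UA and the tangent condition forces WN to be normal to NG, with radius 12.6, so the center W sits 12.6 in from both sides at W = (-27.60, 41.30). Then |PW| = |W − P| = 49.67.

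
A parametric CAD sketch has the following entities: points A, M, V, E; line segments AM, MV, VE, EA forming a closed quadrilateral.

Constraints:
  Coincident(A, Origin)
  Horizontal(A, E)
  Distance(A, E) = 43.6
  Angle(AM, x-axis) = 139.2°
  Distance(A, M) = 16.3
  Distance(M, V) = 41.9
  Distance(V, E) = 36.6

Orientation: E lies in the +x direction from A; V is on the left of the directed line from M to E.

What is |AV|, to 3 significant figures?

39.4

A is at the origin; AE is horizontal with |AE| = 43.6 and E in +x, so E = (43.6, 0). AM runs at 139.2° with |AM| = 16.3, so M = (-12.3, 10.7). V is determined by |MV| = 41.9 and |VE| = 36.6 together: it lies at the intersection of circle(M, 41.9) and circle(E, 36.6). With |ME| = 56.9, the foot of the radical line on ME is 32.1 from M and the perpendicular offset is √(41.9² − 32.1²) = 26.9. Taking the left-of-ME solution: V = (24.3, 31.1).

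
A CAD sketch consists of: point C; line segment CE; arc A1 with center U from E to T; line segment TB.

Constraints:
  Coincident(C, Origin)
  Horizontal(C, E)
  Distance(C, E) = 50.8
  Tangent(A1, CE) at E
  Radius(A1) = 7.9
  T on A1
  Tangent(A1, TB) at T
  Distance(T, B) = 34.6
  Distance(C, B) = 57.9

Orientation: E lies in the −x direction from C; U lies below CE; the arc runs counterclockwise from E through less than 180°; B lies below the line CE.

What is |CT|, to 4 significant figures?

58.83

Checks: ∠(UE, EC) = 90.00° ✓; |UT| = 7.900 ✓; ∠(UT, TB) = 90.00° ✓; |TB| = 34.60 ✓; |CB| = 57.90 ✓.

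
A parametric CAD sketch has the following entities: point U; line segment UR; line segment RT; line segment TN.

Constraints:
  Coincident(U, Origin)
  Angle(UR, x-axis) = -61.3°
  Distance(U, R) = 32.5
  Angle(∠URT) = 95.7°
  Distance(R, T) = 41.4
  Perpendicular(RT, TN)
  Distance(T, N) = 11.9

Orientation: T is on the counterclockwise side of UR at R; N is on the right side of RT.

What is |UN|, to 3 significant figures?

62.8

U is at the origin; UR runs at -61.3° with length 32.5, so R = 32.5·(cos -61.3°, sin -61.3°) = (15.6, -28.5). ∠URT = 95.7°, so RT runs at -61.3° + (180° − 95.7°) = 23.0° from the x-axis; with |RT| = 41.4, T = R + 41.4·(cos 23.0°, sin 23.0°) = (53.7, -12.3). RT ⟂ TN; with |TN| = 11.9 on the right of RT, N = T + 11.9·(0.391, -0.921) = (58.4, -23.3). Then |UN| = |N − U| = 62.8.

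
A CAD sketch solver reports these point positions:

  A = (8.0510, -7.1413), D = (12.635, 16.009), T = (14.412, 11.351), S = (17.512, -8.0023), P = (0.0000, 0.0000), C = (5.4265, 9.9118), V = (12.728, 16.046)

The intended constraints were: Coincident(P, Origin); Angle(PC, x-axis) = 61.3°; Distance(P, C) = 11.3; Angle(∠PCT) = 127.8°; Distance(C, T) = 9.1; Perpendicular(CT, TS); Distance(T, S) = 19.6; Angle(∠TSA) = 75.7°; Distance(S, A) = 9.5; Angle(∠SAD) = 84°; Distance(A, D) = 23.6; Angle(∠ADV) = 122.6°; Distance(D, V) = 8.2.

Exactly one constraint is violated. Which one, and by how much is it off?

Distance(D, V) = 8.2 — off by 8.10.

P = (0.00, 0.00) ✓; PC at 61.30° ✓; |PC| = 11.30 ✓; ∠PCT = 127.8° ✓; |CT| = 9.100 ✓; ∠(CT, TS) = 90.00° ✓; |TS| = 19.60 ✓; ∠TSA = 75.70° ✓; |SA| = 9.500 ✓; ∠SAD = 84.00° ✓; |AD| = 23.60 ✓; ∠ADV = 122.9° ✓; |DV| = 0.1001 ✗.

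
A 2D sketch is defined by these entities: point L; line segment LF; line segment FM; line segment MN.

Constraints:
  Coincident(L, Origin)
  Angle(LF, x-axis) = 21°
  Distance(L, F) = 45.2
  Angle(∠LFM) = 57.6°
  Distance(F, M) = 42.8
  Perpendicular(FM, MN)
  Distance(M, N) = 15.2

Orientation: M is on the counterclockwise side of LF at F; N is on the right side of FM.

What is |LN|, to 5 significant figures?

56.506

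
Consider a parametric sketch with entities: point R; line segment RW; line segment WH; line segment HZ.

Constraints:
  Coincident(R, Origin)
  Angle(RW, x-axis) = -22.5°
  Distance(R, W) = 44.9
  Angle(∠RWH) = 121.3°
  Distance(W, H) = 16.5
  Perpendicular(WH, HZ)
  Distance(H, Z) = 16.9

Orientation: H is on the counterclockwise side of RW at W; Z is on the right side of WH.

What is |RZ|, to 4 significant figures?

68.12

R is at the origin; RW runs at -22.5° with length 44.9, so W = 44.9·(cos -22.5°, sin -22.5°) = (41.48, -17.18). ∠RWH = 121.3°, so WH runs at -22.5° + (180° − 121.3°) = 36.20° from the x-axis; with |WH| = 16.5, H = W + 16.5·(cos 36.20°, sin 36.20°) = (54.80, -7.437). WH is perpendicular to HZ; with |HZ| = 16.9 on the right of WH, Z = H + 16.9·(0.5906, -0.8070) = (64.78, -21.08). Then |RZ| = |Z − R| = 68.12.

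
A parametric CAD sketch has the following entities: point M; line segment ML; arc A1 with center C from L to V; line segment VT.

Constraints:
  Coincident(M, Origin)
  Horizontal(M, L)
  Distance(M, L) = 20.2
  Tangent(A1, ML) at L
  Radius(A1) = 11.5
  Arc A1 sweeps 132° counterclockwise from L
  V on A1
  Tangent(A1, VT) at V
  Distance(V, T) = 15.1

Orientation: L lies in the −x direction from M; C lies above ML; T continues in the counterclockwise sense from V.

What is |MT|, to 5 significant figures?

37.397

On A1, L sits at bearing -90° from C; a 132° counterclockwise sweep puts V at bearing 42°, so V = C + 11.5·(cos 42°, sin 42°) = (-11.654, 19.195). A1 meets VT tangentially, so CV is at right angles to VT, so VT runs along (−sin 42°, cos 42°); with |VT| = 15.1, T = (-21.758, 30.416). Then |MT| = |T − M| = 37.397.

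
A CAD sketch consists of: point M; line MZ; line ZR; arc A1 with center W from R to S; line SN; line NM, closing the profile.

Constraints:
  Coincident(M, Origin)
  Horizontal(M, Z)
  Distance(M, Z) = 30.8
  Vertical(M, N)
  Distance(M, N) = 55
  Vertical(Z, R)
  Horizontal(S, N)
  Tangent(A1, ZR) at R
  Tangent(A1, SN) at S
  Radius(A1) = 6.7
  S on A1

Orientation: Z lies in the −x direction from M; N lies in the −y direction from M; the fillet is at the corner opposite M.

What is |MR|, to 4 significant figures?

57.28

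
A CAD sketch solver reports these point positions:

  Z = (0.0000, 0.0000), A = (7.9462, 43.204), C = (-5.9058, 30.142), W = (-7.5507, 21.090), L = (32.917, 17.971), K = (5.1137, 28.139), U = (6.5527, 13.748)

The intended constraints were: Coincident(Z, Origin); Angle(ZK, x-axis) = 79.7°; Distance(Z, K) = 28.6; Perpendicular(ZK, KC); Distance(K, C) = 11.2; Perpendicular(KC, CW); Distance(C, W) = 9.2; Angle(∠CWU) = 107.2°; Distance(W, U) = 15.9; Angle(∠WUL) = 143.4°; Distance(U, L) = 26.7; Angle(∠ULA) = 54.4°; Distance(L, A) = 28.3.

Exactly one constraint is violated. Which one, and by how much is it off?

Distance(L, A) = 28.3 — off by 7.20.

Z = (0.00, 0.00) ✓; ZK at 79.70° ✓; |ZK| = 28.60 ✓; ∠(ZK, KC) = 90.00° ✓; |KC| = 11.20 ✓; ∠(KC, CW) = 90.00° ✓; |CW| = 9.200 ✓; ∠CWU = 107.2° ✓; |WU| = 15.90 ✓; ∠WUL = 143.4° ✓; |UL| = 26.70 ✓; ∠ULA = 54.40° ✓; |LA| = 35.50 ✗.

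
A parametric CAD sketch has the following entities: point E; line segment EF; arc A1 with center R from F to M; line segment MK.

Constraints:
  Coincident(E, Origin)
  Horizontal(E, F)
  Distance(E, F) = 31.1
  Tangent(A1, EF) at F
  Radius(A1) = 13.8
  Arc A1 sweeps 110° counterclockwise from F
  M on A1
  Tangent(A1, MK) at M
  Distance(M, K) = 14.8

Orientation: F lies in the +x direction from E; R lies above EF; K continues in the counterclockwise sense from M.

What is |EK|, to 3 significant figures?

50.7

On A1, F sits at bearing -90° from R; a 110° counterclockwise sweep puts M at bearing 20°, so M = R + 13.8·(cos 20°, sin 20°) = (44.1, 18.5). A1 meets MK tangentially, so RM is at right angles to MK, so MK runs along (−sin 20°, cos 20°); with |MK| = 14.8, K = (39.0, 32.4). Then |EK| = |K − E| = 50.7.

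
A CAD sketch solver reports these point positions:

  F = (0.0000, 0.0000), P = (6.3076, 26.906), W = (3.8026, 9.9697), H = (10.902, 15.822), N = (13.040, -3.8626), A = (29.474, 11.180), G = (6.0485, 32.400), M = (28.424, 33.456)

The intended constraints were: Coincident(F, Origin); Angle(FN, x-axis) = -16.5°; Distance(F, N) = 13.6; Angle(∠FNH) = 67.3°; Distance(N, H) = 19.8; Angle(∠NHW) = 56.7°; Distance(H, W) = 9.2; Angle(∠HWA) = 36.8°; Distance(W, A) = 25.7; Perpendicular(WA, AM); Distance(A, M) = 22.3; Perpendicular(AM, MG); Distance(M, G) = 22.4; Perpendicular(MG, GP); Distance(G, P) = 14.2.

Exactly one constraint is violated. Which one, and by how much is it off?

Distance(G, P) = 14.2 — off by 8.70.

F = (0.00, 0.00) ✓; FN at -16.50° ✓; |FN| = 13.60 ✓; ∠FNH = 67.30° ✓; |NH| = 19.80 ✓; ∠NHW = 56.70° ✓; |HW| = 9.201 ✓; ∠HWA = 36.80° ✓; |WA| = 25.70 ✓; ∠(WA, AM) = 90.00° ✓; |AM| = 22.30 ✓; ∠(AM, MG) = 90.00° ✓; |MG| = 22.40 ✓; ∠(MG, GP) = 90.00° ✓; |GP| = 5.500 ✗.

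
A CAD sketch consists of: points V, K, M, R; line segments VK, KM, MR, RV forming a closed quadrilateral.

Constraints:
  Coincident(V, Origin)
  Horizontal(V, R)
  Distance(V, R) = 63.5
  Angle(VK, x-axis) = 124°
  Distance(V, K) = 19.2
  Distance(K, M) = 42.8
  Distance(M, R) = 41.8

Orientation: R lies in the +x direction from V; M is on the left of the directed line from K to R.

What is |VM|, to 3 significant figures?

40.4

Checks: |KM| = 42.80 ✓; |MR| = 41.80 ✓.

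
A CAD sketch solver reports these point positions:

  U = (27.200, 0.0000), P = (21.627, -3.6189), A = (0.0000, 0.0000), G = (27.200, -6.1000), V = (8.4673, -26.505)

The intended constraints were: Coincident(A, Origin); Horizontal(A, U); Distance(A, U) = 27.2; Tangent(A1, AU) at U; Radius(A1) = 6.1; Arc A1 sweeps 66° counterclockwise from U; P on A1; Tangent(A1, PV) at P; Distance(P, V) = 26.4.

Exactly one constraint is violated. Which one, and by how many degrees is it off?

Tangent(A1, PV) at P — off by 5.90°.

A = (0.00, 0.00) ✓; A.y = 0.00, U.y = 0.00 ✓; |AU| = 27.20 ✓; ∠(GU, UA) = 90.00° ✓; |GU| = 6.100 ✓; bearing(G→P) − bearing(G→U) = 66.00° ✓; |GP| = 6.100 ✓; ∠(GP, PV) = 95.90° ✗; |PV| = 26.40 ✓.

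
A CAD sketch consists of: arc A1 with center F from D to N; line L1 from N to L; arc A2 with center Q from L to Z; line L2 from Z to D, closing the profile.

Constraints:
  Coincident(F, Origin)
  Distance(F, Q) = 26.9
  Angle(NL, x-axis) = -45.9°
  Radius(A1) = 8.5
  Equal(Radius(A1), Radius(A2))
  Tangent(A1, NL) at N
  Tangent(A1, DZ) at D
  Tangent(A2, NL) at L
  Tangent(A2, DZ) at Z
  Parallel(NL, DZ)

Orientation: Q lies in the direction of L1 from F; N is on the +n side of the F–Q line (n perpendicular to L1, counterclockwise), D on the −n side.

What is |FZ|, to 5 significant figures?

28.211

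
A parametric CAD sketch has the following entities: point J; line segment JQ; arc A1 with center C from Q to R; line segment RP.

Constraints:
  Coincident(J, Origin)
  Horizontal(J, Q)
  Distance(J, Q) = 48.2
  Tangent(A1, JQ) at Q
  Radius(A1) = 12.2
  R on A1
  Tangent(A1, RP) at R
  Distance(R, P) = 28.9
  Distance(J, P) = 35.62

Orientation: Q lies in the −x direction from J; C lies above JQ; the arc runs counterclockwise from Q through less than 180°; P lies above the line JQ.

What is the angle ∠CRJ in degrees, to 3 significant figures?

152°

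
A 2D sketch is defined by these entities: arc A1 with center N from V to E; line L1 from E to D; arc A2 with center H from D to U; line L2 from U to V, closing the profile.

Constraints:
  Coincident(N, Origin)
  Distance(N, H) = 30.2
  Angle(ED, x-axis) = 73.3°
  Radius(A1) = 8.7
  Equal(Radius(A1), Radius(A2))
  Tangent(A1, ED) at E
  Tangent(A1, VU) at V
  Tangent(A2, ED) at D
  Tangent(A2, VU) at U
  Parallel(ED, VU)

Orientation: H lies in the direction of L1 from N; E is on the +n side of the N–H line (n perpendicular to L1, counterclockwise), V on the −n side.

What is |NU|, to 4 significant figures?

31.43

Tangency of A1 to both parallel lines with radius 8.7 puts E and V at N ± 8.7·n: E = (-8.333, 2.500), V = (8.333, -2.500). Equal radii place D and U the same way about H: D = H + 8.7·n = (0.3452, 31.43), U = H − 8.7·n = (17.01, 26.43). Then |NU| = |U − N| = 31.43.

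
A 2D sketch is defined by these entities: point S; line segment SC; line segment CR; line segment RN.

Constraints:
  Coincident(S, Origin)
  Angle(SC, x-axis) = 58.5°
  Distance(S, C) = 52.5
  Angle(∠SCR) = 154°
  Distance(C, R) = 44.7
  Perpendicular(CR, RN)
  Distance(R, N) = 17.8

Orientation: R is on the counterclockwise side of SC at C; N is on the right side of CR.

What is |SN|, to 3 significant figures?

101

∠SCR = 154.0°, so CR runs at 58.5° + (180° − 154.0°) = 84.5° from the x-axis; with |CR| = 44.7, R = C + 44.7·(cos 84.5°, sin 84.5°) = (31.7, 89.3). CR is perpendicular to RN; with |RN| = 17.8 on the right of CR, N = R + 17.8·(0.995, -0.0958) = (49.4, 87.6). Then |SN| = |N − S| = 101.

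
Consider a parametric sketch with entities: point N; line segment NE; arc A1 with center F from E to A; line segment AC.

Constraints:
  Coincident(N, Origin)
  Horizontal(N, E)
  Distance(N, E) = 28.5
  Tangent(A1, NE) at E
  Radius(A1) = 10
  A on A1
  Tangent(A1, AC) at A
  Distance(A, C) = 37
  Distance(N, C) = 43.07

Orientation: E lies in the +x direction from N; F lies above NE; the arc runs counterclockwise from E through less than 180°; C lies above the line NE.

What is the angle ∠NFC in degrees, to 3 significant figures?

76.9°

N is at the origin; NE is horizontal with |NE| = 28.5 and E on the +x side, so E = (28.5, 0.00). The tangent condition forces FE to be normal to NE, so F = E + (0, 10) = (28.5, 10.0). Since FA ⟂ AC (tangency), |FC| = √(10.0² + 37.0²) = 38.3 regardless of where A sits on A1. So C lies on both circle(N, 43.07) and circle(F, 38.3); the above-NE intersection is C = (7.92, 42.3). A is the foot of the tangent from C: A = (35.2, 17.4).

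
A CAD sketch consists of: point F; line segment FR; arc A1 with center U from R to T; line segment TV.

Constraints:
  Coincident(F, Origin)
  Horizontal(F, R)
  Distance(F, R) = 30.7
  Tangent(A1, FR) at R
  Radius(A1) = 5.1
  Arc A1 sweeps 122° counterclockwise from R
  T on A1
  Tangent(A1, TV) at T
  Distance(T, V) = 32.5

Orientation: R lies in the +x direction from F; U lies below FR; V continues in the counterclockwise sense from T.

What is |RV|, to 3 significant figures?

37.6

On A1, R sits at bearing 90° from U; a 122° counterclockwise sweep puts T at bearing 212°, so T = U + 5.1·(cos 212°, sin 212°) = (26.4, -7.80). Tangency of A1 to TV means the radius UT is perpendicular to TV, so TV runs along (−sin 212°, cos 212°); with |TV| = 32.5, V = (43.6, -35.4). Then |RV| = |V − R| = 37.6.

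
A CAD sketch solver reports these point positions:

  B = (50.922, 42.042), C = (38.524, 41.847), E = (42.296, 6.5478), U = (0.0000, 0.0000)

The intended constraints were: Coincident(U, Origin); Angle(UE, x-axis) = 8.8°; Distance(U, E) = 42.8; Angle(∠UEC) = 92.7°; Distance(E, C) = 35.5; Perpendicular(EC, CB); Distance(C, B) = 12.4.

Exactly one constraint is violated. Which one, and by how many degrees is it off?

Perpendicular(EC, CB) — off by 5.20°.

U = (0.00, 0.00) ✓; UE at 8.800° ✓; |UE| = 42.80 ✓; ∠UEC = 92.70° ✓; |EC| = 35.50 ✓; ∠(EC, CB) = 95.20° ✗; |CB| = 12.40 ✓.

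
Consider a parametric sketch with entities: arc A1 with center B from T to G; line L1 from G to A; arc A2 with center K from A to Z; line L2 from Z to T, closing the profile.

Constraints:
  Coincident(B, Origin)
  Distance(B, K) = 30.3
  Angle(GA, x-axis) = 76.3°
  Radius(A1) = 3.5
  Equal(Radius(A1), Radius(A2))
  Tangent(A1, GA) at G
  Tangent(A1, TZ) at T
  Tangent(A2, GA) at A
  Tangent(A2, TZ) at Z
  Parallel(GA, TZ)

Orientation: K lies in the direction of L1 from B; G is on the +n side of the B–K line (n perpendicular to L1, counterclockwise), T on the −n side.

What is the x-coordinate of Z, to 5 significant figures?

10.577

The slot axis is L1's direction at 76.3°, so u = (cos 76.3°, sin 76.3°) = (0.23684, 0.97155) and n = (−sin 76.3°, cos 76.3°) = (-0.97155, 0.23684). B is at the origin and K lies 30.3 along u from B, so K = 30.3·u = (7.1762, 29.438). Tangency of A1 to both parallel lines with radius 3.5 puts G and T at B ± 3.5·n: G = (-3.4004, 0.82893), T = (3.4004, -0.82893). Equal radii place A and Z the same way about K: A = K + 3.5·n = (3.7758, 30.267), Z = K − 3.5·n = (10.577, 28.609). So Z.x = 10.577.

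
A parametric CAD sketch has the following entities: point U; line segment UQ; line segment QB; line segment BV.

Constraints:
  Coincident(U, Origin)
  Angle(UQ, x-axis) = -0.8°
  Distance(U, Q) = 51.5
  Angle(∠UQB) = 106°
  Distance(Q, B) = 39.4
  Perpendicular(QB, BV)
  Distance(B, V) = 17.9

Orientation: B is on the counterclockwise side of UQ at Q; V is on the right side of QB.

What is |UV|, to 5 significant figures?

86.116

U is at the origin; UQ runs at -0.8° with length 51.5, so Q = 51.5·(cos -0.8°, sin -0.8°) = (51.495, -0.71905). ∠UQB = 106.0°, so QB runs at -0.8° + (180° − 106.0°) = 73.200° from the x-axis; with |QB| = 39.4, B = Q + 39.4·(cos 73.200°, sin 73.200°) = (62.883, 36.999). QB is perpendicular to BV; with |BV| = 17.9 on the right of QB, V = B + 17.9·(0.95732, -0.28903) = (80.019, 31.826). Then |UV| = |V − U| = 86.116.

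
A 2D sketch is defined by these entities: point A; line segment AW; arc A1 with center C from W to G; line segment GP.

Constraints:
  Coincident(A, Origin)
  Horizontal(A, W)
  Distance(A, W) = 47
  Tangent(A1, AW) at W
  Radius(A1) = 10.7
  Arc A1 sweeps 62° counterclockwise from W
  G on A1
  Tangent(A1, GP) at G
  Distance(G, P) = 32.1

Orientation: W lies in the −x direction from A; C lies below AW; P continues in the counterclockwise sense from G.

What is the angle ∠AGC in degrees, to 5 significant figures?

33.743°

A is at the origin; AW is horizontal with |AW| = 47.0 and W on the −x side, so W = (-47.000, 0.0000). The tangent condition forces CW to be normal to AW, so C = W + (0, -10.7) = (-47.000, -10.700). On A1, W sits at bearing 90° from C; a 62° counterclockwise sweep puts G at bearing 152°, so G = C + 10.7·(cos 152°, sin 152°) = (-56.448, -5.6767). Then cos ∠AGC = GA·GC / (|GA||GC|), giving 33.743°.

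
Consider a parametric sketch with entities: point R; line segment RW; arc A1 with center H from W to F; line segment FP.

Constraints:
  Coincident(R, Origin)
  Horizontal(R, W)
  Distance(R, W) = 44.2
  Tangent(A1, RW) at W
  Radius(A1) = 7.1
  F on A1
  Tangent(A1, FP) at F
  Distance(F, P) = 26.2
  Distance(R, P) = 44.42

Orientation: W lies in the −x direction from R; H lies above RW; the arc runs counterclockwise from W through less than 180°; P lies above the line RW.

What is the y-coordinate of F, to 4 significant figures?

5.578

Checks: |HF| = 7.100 ✓; ∠(HF, FP) = 90.00° ✓; |FP| = 26.20 ✓; |RP| = 44.42 ✓.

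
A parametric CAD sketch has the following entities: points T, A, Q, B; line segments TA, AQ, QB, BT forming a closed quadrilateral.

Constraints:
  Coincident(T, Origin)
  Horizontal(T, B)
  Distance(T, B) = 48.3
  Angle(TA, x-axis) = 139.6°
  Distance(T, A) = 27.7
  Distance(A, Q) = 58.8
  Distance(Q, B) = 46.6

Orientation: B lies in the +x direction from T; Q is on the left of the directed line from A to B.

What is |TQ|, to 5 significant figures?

53.970

Checks: |AQ| = 58.80 ✓; |QB| = 46.60 ✓.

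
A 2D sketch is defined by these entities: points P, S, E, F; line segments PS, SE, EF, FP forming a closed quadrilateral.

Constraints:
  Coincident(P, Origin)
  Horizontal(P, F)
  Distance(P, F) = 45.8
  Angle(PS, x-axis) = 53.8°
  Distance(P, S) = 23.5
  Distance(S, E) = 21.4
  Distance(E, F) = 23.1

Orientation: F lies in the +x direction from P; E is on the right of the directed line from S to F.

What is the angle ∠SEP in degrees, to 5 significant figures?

64.300°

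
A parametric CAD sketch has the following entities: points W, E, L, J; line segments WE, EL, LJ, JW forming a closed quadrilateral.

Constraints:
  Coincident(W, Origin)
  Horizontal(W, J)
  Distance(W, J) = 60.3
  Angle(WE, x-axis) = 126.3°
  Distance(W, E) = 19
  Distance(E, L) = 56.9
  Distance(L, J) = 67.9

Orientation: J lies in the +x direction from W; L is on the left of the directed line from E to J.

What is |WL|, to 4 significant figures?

63.93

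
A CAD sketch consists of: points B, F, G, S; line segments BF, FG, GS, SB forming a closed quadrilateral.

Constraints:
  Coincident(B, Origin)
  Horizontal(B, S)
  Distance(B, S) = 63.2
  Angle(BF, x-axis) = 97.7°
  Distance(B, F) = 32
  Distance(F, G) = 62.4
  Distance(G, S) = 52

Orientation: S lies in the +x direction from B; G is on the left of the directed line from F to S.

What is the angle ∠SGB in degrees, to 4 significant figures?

56.08°

B is at the origin; BS is horizontal with |BS| = 63.2 and S in +x, so S = (63.2, 0). BF runs at 97.7° with |BF| = 32.0, so F = (-4.288, 31.71). G is determined by |FG| = 62.4 and |GS| = 52.0 together: it lies at the intersection of circle(F, 62.4) and circle(S, 52.0). With |FS| = 74.57, the foot of the radical line on FS is 45.26 from F and the perpendicular offset is √(62.4² − 45.26²) = 42.96. Taking the left-of-FS solution: G = (54.94, 51.34).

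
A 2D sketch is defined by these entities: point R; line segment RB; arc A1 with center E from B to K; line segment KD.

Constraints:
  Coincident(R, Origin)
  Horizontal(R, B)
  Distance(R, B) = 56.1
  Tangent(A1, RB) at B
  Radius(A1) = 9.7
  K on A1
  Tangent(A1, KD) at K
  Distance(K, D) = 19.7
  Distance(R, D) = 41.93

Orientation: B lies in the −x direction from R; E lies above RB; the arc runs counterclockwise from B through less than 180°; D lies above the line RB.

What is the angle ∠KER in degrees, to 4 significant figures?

25.60°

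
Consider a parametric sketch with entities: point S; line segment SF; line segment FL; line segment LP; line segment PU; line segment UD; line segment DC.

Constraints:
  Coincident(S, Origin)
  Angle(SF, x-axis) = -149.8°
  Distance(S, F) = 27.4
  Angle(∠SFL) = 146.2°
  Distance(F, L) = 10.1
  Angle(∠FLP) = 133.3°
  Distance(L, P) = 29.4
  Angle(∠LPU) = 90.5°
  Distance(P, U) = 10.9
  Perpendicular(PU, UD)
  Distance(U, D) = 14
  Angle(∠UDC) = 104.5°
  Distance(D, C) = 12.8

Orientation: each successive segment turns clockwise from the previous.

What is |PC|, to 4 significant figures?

17.27

The perpendicularity gives UD at right angles to PU, so UD runs at -49.80°; with |UD| = 14.0, D = (-35.18, 5.814). ∠UDC = 104.5° gives DC at -125.3° from the x-axis; with |DC| = 12.8, C = (-42.58, -4.632). Then |PC| = |C − P| = 17.27.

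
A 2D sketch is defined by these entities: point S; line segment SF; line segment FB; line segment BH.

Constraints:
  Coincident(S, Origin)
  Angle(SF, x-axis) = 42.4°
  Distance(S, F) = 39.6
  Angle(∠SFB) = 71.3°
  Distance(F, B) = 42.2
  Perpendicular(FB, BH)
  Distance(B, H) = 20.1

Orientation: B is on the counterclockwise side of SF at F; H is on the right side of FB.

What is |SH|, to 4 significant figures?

64.73

∠SFB = 71.3°, so FB runs at 42.4° + (180° − 71.3°) = 151.1° from the x-axis; with |FB| = 42.2, B = F + 42.2·(cos 151.1°, sin 151.1°) = (-7.702, 47.10). The perpendicularity gives BH at right angles to FB; with |BH| = 20.1 on the right of FB, H = B + 20.1·(0.4833, 0.8755) = (2.012, 64.69). Then |SH| = |H − S| = 64.73.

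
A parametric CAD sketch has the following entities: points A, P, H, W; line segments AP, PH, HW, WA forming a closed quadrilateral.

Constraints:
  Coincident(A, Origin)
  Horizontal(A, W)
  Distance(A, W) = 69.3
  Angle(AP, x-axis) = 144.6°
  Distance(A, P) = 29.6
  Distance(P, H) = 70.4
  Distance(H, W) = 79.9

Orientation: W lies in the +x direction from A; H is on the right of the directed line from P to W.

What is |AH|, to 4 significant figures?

47.30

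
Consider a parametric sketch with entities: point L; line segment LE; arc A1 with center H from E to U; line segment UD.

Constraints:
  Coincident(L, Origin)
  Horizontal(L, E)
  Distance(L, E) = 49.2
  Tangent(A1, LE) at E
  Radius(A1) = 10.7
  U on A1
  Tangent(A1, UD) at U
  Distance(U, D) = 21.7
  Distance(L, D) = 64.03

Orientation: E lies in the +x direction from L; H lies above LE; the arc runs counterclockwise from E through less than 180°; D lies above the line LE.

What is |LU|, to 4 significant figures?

61.04

L is at the origin; L and E share the same y with |LE| = 49.2 and E on the +x side, so E = (49.20, 0.000). Since A1 is tangent to LE there, HE ⟂ LE, so H = E + (0, 10.7) = (49.20, 10.70). Since HU ⟂ UD (tangency), |HD| = √(10.7² + 21.7²) = 24.19 regardless of where U sits on A1. So D lies on both circle(L, 64.03) and circle(H, 24.19); the above-LE intersection is D = (54.00, 34.41). U is the foot of the tangent from D: U = (59.54, 13.44).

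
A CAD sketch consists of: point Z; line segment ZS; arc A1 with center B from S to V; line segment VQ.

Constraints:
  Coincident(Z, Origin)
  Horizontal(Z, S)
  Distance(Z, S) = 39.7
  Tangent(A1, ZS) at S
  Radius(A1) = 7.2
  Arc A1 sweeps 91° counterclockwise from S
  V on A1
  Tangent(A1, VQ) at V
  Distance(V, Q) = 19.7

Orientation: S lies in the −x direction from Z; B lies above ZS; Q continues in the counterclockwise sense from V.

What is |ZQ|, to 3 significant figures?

42.5

On A1, S sits at bearing -90° from B; a 91° counterclockwise sweep puts V at bearing 1°, so V = B + 7.2·(cos 1°, sin 1°) = (-32.5, 7.33). A1 meets VQ tangentially, so BV is at right angles to VQ, so VQ runs along (−sin 1°, cos 1°); with |VQ| = 19.7, Q = (-32.8, 27.0). Then |ZQ| = |Q − Z| = 42.5.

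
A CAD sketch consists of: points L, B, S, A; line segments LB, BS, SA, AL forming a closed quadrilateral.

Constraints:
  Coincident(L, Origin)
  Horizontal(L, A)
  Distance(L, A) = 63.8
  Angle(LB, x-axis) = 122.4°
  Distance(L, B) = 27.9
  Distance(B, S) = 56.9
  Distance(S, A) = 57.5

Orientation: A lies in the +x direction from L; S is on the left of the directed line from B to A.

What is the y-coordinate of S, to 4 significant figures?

50.01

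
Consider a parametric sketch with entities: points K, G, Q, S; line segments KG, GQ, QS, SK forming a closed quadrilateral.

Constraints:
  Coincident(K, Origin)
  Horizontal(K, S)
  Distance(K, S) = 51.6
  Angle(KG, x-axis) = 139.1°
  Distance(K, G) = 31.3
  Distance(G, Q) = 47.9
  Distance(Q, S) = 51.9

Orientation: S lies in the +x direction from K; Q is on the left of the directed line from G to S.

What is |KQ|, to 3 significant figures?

45.4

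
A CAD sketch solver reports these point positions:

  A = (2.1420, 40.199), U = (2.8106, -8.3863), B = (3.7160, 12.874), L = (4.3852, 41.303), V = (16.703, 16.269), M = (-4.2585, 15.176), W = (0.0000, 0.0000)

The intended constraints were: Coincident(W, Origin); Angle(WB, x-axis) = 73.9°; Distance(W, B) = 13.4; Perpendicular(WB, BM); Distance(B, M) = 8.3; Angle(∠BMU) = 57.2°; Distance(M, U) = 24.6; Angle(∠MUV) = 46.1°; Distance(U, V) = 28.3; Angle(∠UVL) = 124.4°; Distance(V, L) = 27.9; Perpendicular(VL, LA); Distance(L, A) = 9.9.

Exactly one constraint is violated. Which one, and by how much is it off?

Distance(L, A) = 9.9 — off by 7.40.

W = (0.00, 0.00) ✓; WB at 73.90° ✓; |WB| = 13.40 ✓; ∠(WB, BM) = 90.00° ✓; |BM| = 8.300 ✓; ∠BMU = 57.20° ✓; |MU| = 24.60 ✓; ∠MUV = 46.10° ✓; |UV| = 28.30 ✓; ∠UVL = 124.4° ✓; |VL| = 27.90 ✓; ∠(VL, LA) = 90.01° ✓; |LA| = 2.500 ✗.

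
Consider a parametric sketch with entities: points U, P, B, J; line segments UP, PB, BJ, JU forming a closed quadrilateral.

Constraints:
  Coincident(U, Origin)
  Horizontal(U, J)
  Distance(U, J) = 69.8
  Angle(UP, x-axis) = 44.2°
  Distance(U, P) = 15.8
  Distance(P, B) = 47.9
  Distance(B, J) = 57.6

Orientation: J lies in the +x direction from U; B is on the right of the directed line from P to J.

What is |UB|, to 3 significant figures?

42.6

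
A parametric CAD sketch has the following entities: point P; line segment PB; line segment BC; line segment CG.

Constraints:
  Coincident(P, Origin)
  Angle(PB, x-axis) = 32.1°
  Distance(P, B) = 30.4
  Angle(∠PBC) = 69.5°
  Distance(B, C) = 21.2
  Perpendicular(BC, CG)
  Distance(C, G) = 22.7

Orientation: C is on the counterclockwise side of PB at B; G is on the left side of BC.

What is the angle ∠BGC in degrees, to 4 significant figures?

43.04°

P is at the origin; PB runs at 32.1° with length 30.4, so B = 30.4·(cos 32.1°, sin 32.1°) = (25.75, 16.15). ∠PBC = 69.5°, so BC runs at 32.1° + (180° − 69.5°) = 142.6° from the x-axis; with |BC| = 21.2, C = B + 21.2·(cos 142.6°, sin 142.6°) = (8.911, 29.03). BC is perpendicular to CG; with |CG| = 22.7 on the left of BC, G = C + 22.7·(-0.6074, -0.7944) = (-4.877, 11.00). Then cos ∠BGC = GB·GC / (|GB||GC|), giving 43.04°.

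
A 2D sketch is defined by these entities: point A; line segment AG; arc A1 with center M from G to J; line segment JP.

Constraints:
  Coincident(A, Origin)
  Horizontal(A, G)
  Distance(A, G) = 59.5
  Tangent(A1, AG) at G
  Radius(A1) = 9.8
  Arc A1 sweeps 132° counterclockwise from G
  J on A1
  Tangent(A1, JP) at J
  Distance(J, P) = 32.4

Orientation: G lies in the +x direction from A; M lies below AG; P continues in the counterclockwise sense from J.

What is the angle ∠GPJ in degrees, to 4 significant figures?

22.40°

On A1, G sits at bearing 90° from M; a 132° counterclockwise sweep puts J at bearing 222°, so J = M + 9.8·(cos 222°, sin 222°) = (52.22, -16.36). Tangency of A1 to JP means the radius MJ is perpendicular to JP, so JP runs along (−sin 222°, cos 222°); with |JP| = 32.4, P = (73.90, -40.44). Then cos ∠GPJ = PG·PJ / (|PG||PJ|), giving 22.40°.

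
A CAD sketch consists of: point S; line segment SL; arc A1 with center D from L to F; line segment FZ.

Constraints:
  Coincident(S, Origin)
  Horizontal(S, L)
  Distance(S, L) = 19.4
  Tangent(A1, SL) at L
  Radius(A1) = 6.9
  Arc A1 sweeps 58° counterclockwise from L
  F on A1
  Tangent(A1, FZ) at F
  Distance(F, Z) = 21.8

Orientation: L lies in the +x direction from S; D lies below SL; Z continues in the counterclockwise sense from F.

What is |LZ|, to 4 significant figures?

27.84

S is at the origin; S and L share the same y with |SL| = 19.4 and L on the +x side, so L = (19.40, 0.000). A1 meets SL tangentially, so DL is at right angles to SL, so D = L + (0, -6.9) = (19.40, -6.900). On A1, L sits at bearing 90° from D; a 58° counterclockwise sweep puts F at bearing 148°, so F = D + 6.9·(cos 148°, sin 148°) = (13.55, -3.244). Since A1 is tangent to FZ there, DF ⟂ FZ, so FZ runs along (−sin 148°, cos 148°); with |FZ| = 21.8, Z = (1.996, -21.73). Then |LZ| = |Z − L| = 27.84.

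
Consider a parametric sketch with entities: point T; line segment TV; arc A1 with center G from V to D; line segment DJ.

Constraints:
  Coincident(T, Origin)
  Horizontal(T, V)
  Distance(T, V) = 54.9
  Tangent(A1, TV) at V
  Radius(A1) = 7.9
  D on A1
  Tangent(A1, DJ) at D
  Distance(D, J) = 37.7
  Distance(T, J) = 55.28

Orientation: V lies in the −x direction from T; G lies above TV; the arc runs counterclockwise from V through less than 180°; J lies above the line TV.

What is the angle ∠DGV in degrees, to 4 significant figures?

73.03°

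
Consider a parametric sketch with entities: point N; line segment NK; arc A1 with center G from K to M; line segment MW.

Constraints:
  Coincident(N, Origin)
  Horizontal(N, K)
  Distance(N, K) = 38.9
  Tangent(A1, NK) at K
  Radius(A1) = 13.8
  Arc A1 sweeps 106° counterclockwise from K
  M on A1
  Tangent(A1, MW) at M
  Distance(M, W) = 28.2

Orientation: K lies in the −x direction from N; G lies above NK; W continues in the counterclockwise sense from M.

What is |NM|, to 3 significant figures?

31.1

N is at the origin; N and K share the same y with |NK| = 38.9 and K on the −x side, so K = (-38.9, 0.00). Since A1 is tangent to NK there, GK ⟂ NK, so G = K + (0, 13.8) = (-38.9, 13.8). On A1, K sits at bearing -90° from G; a 106° counterclockwise sweep puts M at bearing 16°, so M = G + 13.8·(cos 16°, sin 16°) = (-25.6, 17.6). Then |NM| = |M − N| = 31.1.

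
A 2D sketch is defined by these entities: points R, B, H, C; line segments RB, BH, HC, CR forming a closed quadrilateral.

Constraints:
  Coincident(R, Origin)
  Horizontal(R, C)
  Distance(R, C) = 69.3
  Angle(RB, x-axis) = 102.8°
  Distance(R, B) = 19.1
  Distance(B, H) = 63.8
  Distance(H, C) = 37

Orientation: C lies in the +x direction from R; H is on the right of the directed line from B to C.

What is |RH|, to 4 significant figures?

49.11

R is at the origin; RC is horizontal with |RC| = 69.3 and C in +x, so C = (69.3, 0). RB runs at 102.8° with |RB| = 19.1, so B = (-4.232, 18.63). H is determined by |BH| = 63.8 and |HC| = 37.0 together: it lies at the intersection of circle(B, 63.8) and circle(C, 37.0). With |BC| = 75.85, the foot of the radical line on BC is 55.73 from B and the perpendicular offset is √(63.8² − 55.73²) = 31.05. Taking the right-of-BC solution: H = (42.17, -25.16).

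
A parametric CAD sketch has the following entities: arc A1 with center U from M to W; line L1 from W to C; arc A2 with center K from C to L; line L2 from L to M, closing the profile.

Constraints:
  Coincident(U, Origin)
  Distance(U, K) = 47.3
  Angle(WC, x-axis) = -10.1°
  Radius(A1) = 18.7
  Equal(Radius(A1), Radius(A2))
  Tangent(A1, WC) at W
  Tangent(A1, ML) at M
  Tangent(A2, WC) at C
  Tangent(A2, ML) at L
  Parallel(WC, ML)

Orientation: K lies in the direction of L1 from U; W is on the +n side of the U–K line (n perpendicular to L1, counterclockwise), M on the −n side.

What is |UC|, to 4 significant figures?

50.86

The slot axis is L1's direction at -10.1°, so u = (cos -10.1°, sin -10.1°) = (0.9845, -0.1754) and n = (−sin -10.1°, cos -10.1°) = (0.1754, 0.9845). U is at the origin and K lies 47.3 along u from U, so K = 47.3·u = (46.57, -8.295). Tangency of A1 to both parallel lines with radius 18.7 puts W and M at U ± 18.7·n: W = (3.279, 18.41), M = (-3.279, -18.41). Equal radii place C and L the same way about K: C = K + 18.7·n = (49.85, 10.12), L = K − 18.7·n = (43.29, -26.71). Then |UC| = |C − U| = 50.86.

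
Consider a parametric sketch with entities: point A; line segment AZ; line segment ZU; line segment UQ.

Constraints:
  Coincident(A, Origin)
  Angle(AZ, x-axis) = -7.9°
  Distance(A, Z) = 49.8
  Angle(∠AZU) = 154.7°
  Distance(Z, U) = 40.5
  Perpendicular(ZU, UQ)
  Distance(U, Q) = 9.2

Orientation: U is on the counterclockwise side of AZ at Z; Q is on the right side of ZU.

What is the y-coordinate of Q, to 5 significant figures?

-3.5126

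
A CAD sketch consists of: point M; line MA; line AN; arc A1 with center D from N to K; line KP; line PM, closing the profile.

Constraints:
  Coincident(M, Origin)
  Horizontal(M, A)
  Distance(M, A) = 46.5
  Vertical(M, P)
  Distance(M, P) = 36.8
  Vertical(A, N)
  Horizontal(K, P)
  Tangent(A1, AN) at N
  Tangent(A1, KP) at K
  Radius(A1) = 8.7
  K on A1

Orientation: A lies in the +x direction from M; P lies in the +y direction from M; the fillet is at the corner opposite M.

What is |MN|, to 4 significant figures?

54.33

The virtual corner opposite M is at (46.50, 36.80). Tangency of A1 to AN means the radius DN is perpendicular to AN and A1 meets KP tangentially, so DK is at right angles to KP, with radius 8.7, so the center D sits 8.7 in from both sides at D = (37.80, 28.10). That places the tangent points at N = (46.50, 28.10) on AN and K = (37.80, 36.80) on KP. Then |MN| = |N − M| = 54.33.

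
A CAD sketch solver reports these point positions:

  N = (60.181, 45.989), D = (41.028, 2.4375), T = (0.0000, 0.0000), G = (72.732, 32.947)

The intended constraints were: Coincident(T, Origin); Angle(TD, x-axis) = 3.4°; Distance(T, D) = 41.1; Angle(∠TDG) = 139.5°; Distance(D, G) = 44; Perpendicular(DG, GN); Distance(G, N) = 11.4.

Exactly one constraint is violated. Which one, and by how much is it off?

Distance(G, N) = 11.4 — off by 6.70.

T = (0.00, 0.00) ✓; TD at 3.400° ✓; |TD| = 41.10 ✓; ∠TDG = 139.5° ✓; |DG| = 44.00 ✓; ∠(DG, GN) = 90.00° ✓; |GN| = 18.10 ✗.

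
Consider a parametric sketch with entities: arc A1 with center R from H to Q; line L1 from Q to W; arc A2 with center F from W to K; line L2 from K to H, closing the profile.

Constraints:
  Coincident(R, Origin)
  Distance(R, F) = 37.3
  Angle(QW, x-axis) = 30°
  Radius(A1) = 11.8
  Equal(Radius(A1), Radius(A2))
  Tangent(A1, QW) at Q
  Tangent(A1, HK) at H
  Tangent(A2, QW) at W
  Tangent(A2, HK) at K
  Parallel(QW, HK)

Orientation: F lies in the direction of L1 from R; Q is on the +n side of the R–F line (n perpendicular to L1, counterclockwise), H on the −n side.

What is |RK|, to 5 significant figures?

39.122

The slot axis is L1's direction at 30.0°, so u = (cos 30.0°, sin 30.0°) = (0.86603, 0.50000) and n = (−sin 30.0°, cos 30.0°) = (-0.50000, 0.86603). R is at the origin and F lies 37.3 along u from R, so F = 37.3·u = (32.303, 18.650). Tangency of A1 to both parallel lines with radius 11.8 puts Q and H at R ± 11.8·n: Q = (-5.9000, 10.219), H = (5.9000, -10.219). Equal radii place W and K the same way about F: W = F + 11.8·n = (26.403, 28.869), K = F − 11.8·n = (38.203, 8.4309). Then |RK| = |K − R| = 39.122.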